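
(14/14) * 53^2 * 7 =19663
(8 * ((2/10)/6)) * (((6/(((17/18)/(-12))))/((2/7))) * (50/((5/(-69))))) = 834624/17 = 49095.53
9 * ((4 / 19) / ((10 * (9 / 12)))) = 24 / 95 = 0.25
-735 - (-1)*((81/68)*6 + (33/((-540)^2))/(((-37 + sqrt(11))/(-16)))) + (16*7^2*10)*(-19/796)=-12768318968572/13954621275 + 11*sqrt(11)/8249850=-914.99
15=15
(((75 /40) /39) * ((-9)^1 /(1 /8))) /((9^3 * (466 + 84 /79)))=-395 /38853594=-0.00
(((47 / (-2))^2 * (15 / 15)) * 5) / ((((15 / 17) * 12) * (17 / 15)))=11045 / 48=230.10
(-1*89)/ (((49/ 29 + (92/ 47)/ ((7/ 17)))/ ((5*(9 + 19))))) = -118880860/ 61477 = -1933.75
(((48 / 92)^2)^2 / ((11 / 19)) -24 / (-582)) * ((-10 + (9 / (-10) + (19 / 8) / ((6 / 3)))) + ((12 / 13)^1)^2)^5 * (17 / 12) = -1765913674099888341628893178235001 / 134883622643595940996710400000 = -13092.13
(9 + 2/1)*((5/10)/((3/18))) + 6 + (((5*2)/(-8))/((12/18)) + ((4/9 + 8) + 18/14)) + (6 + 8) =30671/504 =60.86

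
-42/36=-7/6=-1.17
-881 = -881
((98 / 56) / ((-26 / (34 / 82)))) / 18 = -0.00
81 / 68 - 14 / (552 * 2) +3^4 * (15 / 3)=3811579 / 9384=406.18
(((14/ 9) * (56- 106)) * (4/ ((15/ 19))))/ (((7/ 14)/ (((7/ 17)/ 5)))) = -29792/ 459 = -64.91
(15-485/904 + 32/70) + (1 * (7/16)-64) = -3078057/63280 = -48.64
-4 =-4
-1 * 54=-54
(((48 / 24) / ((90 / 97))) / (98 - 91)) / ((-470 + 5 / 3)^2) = 97 / 69090875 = 0.00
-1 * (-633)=633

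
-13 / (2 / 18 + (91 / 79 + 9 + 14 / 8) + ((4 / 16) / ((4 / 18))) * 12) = -0.51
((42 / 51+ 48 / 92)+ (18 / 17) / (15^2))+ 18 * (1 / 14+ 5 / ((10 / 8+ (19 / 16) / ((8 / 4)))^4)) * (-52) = -390098430400408 / 829130426425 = -470.49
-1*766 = -766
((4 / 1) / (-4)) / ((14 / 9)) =-9 / 14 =-0.64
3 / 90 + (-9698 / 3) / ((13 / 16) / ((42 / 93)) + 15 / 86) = -311364117 / 190090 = -1637.98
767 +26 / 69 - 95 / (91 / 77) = 616232 / 897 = 686.99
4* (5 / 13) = 20 / 13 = 1.54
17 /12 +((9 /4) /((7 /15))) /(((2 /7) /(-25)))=-10091 /24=-420.46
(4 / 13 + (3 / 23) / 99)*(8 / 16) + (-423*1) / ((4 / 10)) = -10432828 / 9867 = -1057.35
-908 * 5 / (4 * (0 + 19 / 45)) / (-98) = 51075 / 1862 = 27.43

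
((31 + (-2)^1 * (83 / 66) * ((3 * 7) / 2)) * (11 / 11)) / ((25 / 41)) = 4141 / 550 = 7.53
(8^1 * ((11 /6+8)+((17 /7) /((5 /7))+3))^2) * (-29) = -61136.90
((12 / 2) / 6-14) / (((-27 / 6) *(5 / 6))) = 52 / 15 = 3.47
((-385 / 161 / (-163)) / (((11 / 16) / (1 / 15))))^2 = 256 / 126495009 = 0.00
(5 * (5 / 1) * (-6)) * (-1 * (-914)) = -137100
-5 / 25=-1 / 5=-0.20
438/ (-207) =-146/ 69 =-2.12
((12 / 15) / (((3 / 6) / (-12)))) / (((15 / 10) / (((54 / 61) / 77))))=-3456 / 23485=-0.15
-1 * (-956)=956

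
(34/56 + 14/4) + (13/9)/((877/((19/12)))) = 1362407/331506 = 4.11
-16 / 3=-5.33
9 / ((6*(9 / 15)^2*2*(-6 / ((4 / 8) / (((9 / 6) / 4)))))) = -25 / 54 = -0.46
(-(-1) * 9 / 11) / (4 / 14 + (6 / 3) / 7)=63 / 44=1.43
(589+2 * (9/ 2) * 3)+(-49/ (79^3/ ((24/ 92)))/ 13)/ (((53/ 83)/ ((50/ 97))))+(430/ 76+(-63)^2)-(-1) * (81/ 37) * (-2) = 4887040142823473509/ 1065578346698606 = 4586.28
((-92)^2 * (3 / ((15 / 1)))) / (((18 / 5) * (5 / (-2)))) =-8464 / 45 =-188.09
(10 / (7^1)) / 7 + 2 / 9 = 188 / 441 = 0.43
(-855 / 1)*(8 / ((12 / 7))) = -3990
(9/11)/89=9/979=0.01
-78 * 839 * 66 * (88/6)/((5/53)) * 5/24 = -139893182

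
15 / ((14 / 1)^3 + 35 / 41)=205 / 37513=0.01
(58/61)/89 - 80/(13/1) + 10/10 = -362989/70577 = -5.14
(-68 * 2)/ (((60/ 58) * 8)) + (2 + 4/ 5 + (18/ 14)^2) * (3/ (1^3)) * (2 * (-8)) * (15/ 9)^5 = -109752239/ 39690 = -2765.24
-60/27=-20/9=-2.22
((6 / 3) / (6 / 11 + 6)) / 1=11 / 36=0.31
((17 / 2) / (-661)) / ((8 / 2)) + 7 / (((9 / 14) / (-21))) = -3627619 / 15864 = -228.67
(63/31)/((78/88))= 924/403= 2.29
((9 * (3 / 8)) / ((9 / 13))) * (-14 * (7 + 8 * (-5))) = 9009 / 4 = 2252.25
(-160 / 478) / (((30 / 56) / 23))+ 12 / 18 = -9826 / 717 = -13.70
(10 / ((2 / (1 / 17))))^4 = 625 / 83521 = 0.01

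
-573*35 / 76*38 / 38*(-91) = 1825005 / 76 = 24013.22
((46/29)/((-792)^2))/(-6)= -23/54571968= -0.00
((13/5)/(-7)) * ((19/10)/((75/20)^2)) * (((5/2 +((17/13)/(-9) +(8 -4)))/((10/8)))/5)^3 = -3998218096448/75797490234375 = -0.05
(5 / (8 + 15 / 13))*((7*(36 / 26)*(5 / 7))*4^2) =7200 / 119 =60.50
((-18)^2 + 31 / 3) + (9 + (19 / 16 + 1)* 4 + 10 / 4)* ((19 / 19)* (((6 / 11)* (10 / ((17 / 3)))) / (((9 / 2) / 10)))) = 377.65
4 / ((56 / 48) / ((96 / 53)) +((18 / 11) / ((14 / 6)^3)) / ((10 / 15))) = 8692992 / 1819687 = 4.78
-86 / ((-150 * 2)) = 0.29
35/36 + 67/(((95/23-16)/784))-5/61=-126311929/28548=-4424.55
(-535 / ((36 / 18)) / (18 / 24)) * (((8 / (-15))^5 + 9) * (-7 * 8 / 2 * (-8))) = -326041833152 / 455625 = -715592.50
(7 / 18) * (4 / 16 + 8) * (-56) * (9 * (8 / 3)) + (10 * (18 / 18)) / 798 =-1720483 / 399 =-4311.99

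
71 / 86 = 0.83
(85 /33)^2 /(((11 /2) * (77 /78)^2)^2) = 118859457600 /514675673281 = 0.23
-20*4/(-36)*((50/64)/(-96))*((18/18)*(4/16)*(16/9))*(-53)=6625/15552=0.43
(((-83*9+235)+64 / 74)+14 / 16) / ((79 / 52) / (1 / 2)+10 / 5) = -1963481 / 19388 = -101.27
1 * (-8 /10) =-4 /5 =-0.80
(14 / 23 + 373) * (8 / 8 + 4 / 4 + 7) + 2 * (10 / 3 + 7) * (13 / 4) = 473291 / 138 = 3429.64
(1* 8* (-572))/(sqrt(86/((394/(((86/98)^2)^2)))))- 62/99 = -10986976* sqrt(8471)/79507- 62/99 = -12719.25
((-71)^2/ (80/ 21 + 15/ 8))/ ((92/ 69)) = 635166/ 955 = 665.10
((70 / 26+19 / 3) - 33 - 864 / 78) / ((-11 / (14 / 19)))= 19138 / 8151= 2.35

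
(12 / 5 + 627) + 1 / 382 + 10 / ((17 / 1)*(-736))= 3760348577 / 5974480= 629.40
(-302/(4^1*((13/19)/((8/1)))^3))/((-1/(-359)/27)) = -2570016598272/2197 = -1169784523.56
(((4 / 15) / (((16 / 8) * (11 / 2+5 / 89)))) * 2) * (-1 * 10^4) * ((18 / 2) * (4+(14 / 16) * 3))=-28302000 / 989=-28616.78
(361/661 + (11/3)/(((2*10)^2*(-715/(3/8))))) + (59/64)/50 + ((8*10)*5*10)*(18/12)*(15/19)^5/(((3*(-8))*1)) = -12954518532485437/170216949656000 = -76.11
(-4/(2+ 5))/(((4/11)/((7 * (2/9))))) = -22/9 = -2.44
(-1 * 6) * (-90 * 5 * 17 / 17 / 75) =36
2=2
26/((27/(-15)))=-130/9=-14.44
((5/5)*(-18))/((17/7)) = -126/17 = -7.41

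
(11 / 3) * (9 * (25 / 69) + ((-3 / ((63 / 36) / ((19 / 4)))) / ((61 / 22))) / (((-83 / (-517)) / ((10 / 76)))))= 2552220 / 815143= 3.13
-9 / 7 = -1.29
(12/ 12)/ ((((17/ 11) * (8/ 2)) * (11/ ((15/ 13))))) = 0.02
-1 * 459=-459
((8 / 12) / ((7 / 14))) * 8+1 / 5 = 163 / 15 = 10.87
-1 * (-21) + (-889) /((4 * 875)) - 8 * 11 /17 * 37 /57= 8423437 /484500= 17.39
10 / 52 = 5 / 26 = 0.19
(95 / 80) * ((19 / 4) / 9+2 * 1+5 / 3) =2869 / 576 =4.98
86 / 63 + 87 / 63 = 173 / 63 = 2.75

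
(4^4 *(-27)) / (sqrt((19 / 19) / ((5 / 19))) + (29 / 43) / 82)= 3533898240 / 236216639 - 85934656512 *sqrt(95) / 236216639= -3530.88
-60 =-60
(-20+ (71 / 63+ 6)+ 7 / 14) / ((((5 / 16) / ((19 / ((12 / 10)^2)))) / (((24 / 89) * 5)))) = -11848400 / 16821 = -704.38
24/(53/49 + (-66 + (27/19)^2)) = -0.38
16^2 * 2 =512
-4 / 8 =-1 / 2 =-0.50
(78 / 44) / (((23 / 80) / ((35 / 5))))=10920 / 253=43.16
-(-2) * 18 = 36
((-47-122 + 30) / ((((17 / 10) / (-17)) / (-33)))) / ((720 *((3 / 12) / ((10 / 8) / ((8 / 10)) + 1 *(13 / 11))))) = -22379 / 32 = -699.34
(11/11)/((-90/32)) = -16/45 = -0.36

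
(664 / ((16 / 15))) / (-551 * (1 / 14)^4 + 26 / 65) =119569800 / 74077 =1614.13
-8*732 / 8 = -732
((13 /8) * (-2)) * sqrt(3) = -13 * sqrt(3) /4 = -5.63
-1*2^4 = -16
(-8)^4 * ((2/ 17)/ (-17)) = -8192/ 289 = -28.35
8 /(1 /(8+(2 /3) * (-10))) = 32 /3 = 10.67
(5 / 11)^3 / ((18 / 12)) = 250 / 3993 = 0.06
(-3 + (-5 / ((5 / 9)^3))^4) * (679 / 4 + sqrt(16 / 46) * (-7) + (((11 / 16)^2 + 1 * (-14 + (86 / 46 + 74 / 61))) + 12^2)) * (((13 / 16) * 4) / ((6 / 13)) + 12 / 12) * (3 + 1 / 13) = 989673764030707053503 / 182390000000 - 254373813721804 * sqrt(46) / 23359375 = 5352283756.41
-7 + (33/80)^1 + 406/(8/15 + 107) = -362851/129040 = -2.81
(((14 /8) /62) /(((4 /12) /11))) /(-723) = -77 /59768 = -0.00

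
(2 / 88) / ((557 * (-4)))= -1 / 98032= -0.00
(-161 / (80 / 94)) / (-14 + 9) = 7567 / 200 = 37.84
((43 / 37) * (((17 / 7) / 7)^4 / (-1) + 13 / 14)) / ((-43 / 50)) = -263475425 / 213297637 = -1.24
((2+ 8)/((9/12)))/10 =4/3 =1.33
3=3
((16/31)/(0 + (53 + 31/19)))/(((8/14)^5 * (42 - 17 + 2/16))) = 319333/51742224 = 0.01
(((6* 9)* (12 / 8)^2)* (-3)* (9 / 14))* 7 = -6561 / 4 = -1640.25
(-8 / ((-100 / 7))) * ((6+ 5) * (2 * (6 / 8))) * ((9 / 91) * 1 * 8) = 2376 / 325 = 7.31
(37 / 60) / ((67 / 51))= 0.47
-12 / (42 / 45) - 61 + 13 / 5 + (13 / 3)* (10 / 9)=-62788 / 945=-66.44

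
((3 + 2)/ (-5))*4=-4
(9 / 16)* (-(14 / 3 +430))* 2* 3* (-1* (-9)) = -13203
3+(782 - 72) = 713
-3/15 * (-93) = 93/5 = 18.60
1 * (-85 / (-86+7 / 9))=765 / 767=1.00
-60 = -60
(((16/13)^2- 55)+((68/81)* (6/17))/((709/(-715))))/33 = -174000257/106760511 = -1.63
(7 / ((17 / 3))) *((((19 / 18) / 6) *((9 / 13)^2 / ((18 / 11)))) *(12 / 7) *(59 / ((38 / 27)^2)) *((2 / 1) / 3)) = 473121 / 218348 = 2.17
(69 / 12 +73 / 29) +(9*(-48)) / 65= 12223 / 7540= 1.62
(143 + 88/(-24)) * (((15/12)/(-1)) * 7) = -7315/6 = -1219.17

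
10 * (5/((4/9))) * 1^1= 225/2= 112.50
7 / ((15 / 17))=119 / 15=7.93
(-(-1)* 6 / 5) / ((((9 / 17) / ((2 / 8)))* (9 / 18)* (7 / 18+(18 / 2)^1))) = 102 / 845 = 0.12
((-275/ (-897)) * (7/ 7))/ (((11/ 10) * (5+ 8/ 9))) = 750/ 15847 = 0.05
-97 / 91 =-1.07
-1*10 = -10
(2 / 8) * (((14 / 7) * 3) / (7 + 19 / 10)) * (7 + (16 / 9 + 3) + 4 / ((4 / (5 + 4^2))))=1475 / 267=5.52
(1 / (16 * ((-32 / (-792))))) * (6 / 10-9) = -2079 / 160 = -12.99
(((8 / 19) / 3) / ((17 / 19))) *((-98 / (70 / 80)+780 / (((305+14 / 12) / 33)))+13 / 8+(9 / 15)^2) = -866501 / 212925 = -4.07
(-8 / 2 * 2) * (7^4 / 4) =-4802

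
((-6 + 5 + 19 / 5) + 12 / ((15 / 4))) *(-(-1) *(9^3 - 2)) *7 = 30534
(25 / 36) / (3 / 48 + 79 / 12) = 100 / 957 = 0.10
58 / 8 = 29 / 4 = 7.25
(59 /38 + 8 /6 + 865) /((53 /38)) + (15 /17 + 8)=1705972 /2703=631.14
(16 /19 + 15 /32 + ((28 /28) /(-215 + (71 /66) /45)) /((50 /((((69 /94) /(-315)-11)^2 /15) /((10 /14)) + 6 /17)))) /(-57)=-139224965389667483 /6058937836844900000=-0.02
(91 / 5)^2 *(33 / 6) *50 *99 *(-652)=-5879741868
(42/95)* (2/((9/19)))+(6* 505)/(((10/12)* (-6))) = -604.13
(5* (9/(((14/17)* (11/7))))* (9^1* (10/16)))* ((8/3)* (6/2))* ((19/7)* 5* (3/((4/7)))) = 111490.06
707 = 707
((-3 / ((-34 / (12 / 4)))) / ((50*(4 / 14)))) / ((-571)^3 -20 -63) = -3 / 30141727600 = -0.00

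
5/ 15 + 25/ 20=19/ 12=1.58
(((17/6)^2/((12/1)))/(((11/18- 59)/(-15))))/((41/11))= 15895/344728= 0.05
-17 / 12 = -1.42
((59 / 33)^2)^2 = 12117361 / 1185921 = 10.22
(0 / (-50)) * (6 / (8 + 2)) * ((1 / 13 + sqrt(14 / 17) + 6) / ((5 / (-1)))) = 0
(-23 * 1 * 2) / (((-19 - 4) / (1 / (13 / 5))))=10 / 13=0.77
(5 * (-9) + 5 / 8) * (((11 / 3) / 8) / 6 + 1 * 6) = -310625 / 1152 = -269.64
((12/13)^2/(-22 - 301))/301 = -144/16430687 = -0.00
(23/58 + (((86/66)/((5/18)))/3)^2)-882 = -154248357/175450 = -879.16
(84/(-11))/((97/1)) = -84/1067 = -0.08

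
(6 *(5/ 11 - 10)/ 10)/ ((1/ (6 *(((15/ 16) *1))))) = -2835/ 88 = -32.22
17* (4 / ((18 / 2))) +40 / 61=4508 / 549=8.21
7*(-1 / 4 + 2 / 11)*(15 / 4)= -315 / 176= -1.79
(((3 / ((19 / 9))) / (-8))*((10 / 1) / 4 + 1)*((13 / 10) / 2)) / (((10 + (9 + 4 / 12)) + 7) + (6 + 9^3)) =-7371 / 13886720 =-0.00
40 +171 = 211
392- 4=388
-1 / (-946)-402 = -380291 / 946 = -402.00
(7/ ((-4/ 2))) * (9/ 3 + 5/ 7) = -13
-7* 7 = -49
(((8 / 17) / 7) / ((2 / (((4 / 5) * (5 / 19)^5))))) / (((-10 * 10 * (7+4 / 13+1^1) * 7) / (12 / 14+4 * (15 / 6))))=-1300 / 20517347277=-0.00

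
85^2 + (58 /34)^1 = 122854 /17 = 7226.71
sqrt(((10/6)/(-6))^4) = 25/324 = 0.08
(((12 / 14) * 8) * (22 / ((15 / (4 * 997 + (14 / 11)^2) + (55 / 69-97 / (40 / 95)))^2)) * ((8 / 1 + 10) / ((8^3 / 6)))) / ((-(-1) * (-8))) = -15446485492218099 / 204666104147674539566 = -0.00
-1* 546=-546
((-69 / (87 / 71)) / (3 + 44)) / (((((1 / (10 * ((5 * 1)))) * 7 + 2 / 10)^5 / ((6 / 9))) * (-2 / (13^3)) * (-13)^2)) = 6634062500000 / 5805795273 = 1142.66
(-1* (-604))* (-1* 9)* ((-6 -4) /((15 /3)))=10872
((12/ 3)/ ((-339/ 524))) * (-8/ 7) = 16768/ 2373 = 7.07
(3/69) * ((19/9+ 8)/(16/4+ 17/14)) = 1274/15111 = 0.08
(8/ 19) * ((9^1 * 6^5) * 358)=200434176/ 19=10549167.16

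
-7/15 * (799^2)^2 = -2852890857607/15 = -190192723840.47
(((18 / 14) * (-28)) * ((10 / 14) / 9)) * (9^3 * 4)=-58320 / 7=-8331.43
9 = 9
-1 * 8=-8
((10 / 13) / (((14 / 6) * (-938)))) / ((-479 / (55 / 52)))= 825 / 1063048532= 0.00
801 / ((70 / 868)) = 49662 / 5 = 9932.40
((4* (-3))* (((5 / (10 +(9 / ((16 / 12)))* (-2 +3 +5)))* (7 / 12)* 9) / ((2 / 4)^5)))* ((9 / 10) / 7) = -2592 / 101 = -25.66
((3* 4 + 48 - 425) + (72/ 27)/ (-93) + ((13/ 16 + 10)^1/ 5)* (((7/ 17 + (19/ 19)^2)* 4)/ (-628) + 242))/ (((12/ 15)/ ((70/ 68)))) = 165005452465/ 810180288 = 203.67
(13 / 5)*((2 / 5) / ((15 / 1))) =0.07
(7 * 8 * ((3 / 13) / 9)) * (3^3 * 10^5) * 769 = 38757600000 / 13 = 2981353846.15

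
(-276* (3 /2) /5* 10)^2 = 685584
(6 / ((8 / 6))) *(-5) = -45 / 2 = -22.50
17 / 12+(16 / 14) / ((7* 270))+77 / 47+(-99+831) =914129807 / 1243620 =735.06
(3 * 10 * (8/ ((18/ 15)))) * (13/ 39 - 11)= -6400/ 3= -2133.33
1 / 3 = 0.33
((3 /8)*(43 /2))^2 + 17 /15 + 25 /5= 273167 /3840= 71.14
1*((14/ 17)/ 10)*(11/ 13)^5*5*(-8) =-9018856/ 6311981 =-1.43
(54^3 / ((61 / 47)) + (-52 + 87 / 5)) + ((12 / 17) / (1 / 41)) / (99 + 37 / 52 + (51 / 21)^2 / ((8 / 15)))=14199973174483 / 117074189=121290.38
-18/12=-3/2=-1.50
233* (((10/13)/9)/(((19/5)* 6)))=5825/6669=0.87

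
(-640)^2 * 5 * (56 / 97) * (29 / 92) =831488000 / 2231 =372697.45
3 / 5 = 0.60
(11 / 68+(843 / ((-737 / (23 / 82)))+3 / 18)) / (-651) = -46861 / 4012938468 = -0.00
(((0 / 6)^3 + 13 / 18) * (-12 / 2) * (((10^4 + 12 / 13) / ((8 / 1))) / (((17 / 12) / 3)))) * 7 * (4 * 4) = -21842016 / 17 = -1284824.47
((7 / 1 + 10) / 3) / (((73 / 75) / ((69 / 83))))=29325 / 6059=4.84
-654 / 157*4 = -2616 / 157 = -16.66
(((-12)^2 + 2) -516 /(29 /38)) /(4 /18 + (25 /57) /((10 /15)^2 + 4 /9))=-21031632 /28391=-740.79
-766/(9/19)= -14554/9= -1617.11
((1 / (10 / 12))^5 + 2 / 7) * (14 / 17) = 121364 / 53125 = 2.28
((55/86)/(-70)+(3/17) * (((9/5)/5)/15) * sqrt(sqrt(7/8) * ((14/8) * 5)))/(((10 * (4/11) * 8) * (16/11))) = 0.00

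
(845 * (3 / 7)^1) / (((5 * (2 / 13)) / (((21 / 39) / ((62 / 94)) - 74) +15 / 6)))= -28884297 / 868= -33276.84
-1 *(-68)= 68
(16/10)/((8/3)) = 3/5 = 0.60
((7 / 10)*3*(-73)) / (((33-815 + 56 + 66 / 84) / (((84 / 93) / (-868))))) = -10731 / 48785165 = -0.00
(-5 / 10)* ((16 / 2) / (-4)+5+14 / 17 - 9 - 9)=241 / 34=7.09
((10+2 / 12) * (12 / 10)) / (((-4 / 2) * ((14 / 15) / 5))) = -915 / 28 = -32.68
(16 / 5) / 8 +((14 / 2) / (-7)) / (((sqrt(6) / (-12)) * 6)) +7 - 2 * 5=-1.78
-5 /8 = -0.62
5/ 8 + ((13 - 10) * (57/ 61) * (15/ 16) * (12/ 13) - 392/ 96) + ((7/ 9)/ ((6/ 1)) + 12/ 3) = 3.10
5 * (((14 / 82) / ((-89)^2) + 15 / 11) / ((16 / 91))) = 554132215 / 14289484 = 38.78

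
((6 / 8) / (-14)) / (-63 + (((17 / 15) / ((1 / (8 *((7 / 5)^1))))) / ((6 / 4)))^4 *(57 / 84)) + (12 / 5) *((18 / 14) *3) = 9.26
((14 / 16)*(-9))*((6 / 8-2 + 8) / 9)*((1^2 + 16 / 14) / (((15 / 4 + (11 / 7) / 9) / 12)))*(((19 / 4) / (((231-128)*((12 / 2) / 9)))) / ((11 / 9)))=-2.19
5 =5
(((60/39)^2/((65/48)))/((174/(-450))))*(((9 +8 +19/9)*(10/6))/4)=-6880000/191139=-35.99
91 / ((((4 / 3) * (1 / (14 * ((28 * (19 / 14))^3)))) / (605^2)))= 19190762490900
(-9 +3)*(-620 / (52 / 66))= 61380 / 13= 4721.54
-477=-477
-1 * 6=-6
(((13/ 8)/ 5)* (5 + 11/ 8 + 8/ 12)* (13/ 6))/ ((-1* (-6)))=28561/ 34560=0.83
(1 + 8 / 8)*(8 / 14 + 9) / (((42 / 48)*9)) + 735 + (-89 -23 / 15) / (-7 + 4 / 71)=815808701 / 1087065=750.47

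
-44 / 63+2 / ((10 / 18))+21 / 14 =2773 / 630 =4.40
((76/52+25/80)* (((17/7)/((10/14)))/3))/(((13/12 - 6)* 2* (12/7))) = -14637/122720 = -0.12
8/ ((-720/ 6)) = -1/ 15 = -0.07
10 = 10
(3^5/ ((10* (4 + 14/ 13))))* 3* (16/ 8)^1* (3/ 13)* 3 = 2187/ 110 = 19.88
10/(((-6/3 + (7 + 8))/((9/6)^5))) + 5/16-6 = 2/13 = 0.15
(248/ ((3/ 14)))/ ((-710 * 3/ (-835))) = 289912/ 639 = 453.70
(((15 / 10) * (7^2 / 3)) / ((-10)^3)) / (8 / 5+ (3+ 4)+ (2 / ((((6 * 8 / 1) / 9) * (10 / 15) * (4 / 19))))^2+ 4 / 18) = -112896 / 73548925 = -0.00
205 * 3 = 615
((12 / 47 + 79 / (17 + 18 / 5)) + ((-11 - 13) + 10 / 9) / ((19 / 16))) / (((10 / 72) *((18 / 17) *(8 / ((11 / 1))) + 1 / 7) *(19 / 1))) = -13163267348 / 2088383195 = -6.30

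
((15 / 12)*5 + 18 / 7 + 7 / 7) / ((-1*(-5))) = 55 / 28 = 1.96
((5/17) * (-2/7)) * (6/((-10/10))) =60/119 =0.50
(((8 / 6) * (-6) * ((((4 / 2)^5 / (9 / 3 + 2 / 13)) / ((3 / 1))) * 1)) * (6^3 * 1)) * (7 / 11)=-1677312 / 451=-3719.10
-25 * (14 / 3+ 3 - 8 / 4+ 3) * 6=-1300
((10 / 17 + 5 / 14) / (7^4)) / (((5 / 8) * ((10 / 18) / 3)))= 0.00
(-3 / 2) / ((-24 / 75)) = 75 / 16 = 4.69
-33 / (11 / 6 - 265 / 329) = -65142 / 2029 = -32.11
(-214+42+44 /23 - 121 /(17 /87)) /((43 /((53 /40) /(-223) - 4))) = 51293475 /697544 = 73.53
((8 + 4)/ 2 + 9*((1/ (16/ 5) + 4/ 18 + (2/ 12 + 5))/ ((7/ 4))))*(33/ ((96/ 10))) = 54395/ 448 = 121.42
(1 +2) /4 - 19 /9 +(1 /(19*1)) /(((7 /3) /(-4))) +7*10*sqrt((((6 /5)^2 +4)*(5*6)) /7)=-6949 /4788 +8*sqrt(1785)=336.54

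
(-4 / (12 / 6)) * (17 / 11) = -34 / 11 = -3.09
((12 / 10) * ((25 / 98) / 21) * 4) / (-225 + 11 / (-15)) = -150 / 580699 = -0.00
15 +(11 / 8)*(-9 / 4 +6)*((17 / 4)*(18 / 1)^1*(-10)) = -125745 / 32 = -3929.53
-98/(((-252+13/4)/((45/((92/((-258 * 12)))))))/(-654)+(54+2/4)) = -1785859488/993151975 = -1.80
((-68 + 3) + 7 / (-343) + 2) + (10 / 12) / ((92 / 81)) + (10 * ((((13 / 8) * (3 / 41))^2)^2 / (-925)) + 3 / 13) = -973391999898858971 / 15685717024839680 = -62.06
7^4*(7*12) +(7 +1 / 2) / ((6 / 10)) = 403393 / 2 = 201696.50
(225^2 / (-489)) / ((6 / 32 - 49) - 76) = 270000 / 325511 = 0.83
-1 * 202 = -202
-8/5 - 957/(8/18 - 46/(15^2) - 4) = 252.92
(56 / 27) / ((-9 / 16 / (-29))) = 106.93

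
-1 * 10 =-10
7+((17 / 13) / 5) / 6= 2747 / 390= 7.04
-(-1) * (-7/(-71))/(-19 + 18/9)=-7/1207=-0.01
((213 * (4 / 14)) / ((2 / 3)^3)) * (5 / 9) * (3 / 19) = 18.02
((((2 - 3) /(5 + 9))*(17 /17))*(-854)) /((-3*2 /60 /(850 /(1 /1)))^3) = -37461625000000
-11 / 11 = -1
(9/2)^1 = 9/2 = 4.50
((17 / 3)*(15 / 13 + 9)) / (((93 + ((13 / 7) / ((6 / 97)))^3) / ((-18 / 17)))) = -58677696 / 26156425945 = -0.00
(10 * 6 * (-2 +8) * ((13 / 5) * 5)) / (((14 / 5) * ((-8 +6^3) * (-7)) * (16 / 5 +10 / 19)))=-0.31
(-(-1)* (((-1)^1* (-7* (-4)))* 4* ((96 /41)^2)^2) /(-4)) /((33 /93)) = 73723281408 /31083371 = 2371.79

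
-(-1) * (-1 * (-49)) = 49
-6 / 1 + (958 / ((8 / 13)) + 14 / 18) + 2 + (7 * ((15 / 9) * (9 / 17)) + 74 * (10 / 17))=981179 / 612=1603.23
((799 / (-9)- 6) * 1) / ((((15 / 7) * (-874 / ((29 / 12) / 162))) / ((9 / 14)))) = 24737 / 50971680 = 0.00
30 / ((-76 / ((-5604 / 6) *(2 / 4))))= 7005 / 38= 184.34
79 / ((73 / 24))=1896 / 73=25.97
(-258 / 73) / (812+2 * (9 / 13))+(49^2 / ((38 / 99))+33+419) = 98369197399 / 14666138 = 6707.23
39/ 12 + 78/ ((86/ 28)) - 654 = -625.35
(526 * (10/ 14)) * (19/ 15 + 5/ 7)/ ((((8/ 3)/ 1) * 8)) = 3419/ 98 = 34.89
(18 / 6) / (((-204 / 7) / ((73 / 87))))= -511 / 5916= -0.09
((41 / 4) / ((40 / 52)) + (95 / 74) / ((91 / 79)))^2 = 3781900873521 / 18138702400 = 208.50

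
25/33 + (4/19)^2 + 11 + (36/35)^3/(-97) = 584165376572/49544677875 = 11.79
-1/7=-0.14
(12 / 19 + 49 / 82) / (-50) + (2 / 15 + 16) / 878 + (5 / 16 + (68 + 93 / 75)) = 28540212703 / 410377200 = 69.55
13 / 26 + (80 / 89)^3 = 1.23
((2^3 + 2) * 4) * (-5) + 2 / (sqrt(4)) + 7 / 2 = -391 / 2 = -195.50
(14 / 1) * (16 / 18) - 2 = 94 / 9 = 10.44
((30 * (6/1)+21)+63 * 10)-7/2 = 1655/2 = 827.50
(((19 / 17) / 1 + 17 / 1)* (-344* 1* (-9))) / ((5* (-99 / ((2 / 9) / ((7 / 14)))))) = -38528 / 765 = -50.36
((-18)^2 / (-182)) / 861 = -54 / 26117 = -0.00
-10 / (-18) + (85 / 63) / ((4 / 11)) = 1075 / 252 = 4.27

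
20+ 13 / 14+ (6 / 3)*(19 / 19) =22.93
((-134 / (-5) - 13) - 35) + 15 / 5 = -91 / 5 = -18.20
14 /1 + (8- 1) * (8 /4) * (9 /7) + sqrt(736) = 4 * sqrt(46) + 32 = 59.13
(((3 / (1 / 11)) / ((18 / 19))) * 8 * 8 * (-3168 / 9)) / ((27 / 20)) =-47083520 / 81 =-581278.02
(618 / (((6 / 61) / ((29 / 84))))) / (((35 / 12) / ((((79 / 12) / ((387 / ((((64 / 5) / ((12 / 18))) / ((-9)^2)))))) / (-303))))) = -115154824 / 11635222725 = -0.01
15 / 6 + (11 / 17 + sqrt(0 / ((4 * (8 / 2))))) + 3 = 209 / 34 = 6.15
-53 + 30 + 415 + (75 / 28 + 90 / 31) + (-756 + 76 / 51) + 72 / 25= -391824929 / 1106700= -354.05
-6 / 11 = -0.55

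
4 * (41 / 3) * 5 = 820 / 3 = 273.33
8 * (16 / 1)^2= 2048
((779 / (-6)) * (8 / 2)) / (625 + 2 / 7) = -10906 / 13131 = -0.83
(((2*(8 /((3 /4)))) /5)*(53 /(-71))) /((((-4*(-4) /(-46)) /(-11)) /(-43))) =4612696 /1065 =4331.17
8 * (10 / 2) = 40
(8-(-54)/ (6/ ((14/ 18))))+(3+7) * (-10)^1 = -85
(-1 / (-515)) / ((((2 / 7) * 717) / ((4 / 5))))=14 / 1846275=0.00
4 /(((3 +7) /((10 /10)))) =2 /5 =0.40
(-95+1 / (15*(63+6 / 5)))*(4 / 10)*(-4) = 731872 / 4815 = 152.00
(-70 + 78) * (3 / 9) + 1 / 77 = 2.68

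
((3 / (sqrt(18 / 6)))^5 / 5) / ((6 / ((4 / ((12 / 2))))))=sqrt(3) / 5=0.35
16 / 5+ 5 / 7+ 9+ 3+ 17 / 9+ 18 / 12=12161 / 630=19.30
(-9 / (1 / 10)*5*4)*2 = -3600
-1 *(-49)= 49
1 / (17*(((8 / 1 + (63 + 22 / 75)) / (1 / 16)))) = 75 / 1454384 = 0.00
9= 9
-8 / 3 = -2.67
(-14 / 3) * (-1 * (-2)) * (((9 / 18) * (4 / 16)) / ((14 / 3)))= -1 / 4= -0.25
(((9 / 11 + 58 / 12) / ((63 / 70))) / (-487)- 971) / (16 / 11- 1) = -140446334 / 65745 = -2136.23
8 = 8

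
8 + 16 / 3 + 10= 70 / 3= 23.33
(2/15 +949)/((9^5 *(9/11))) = 156607/7971615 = 0.02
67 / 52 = 1.29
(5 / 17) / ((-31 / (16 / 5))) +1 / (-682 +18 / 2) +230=81563035 / 354671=229.97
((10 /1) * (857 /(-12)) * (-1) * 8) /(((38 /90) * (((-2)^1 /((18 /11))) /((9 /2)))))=-10412550 /209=-49820.81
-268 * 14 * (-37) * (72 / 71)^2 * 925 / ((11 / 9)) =5991199603200 / 55451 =108044933.42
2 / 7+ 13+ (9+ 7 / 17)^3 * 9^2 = 2322888909 / 34391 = 67543.51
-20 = -20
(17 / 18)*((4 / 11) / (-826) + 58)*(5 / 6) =5599205 / 122661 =45.65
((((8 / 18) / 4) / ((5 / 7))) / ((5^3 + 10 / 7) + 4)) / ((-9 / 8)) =-392 / 369765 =-0.00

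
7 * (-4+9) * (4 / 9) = 140 / 9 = 15.56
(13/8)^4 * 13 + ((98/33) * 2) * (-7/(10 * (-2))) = 62668273/675840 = 92.73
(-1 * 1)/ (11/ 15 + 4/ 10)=-15/ 17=-0.88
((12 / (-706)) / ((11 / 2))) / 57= -4 / 73777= -0.00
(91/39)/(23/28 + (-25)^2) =196/52569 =0.00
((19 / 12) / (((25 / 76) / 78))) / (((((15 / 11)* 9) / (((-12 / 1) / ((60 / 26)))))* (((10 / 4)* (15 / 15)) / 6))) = -10737584 / 28125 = -381.78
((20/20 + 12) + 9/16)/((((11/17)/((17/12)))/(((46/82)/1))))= 1442399/86592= 16.66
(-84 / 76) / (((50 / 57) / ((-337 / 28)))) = 15.16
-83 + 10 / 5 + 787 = 706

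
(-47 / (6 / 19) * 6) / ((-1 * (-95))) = -9.40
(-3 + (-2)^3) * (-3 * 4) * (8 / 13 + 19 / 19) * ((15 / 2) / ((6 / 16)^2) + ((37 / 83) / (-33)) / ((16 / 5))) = 49078995 / 4316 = 11371.41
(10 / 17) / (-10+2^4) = 5 / 51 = 0.10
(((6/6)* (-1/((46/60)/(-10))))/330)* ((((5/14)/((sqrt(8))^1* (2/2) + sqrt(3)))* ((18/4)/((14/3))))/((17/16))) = 2700/(210749* (sqrt(3) + 2* sqrt(2))) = 0.00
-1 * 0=0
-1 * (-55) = 55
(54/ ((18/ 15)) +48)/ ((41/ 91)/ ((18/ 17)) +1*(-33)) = -152334/ 53357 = -2.85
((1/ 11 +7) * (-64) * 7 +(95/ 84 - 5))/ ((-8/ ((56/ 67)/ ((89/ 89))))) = 332.30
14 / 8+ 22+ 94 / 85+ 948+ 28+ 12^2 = 389251 / 340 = 1144.86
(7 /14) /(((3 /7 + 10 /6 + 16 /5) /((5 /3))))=175 /1112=0.16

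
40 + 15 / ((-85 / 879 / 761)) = -2006077 / 17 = -118004.53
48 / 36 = 1.33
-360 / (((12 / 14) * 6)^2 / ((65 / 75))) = -637 / 54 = -11.80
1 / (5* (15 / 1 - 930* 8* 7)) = -1 / 260325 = -0.00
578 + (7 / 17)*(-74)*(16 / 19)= 178406 / 323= 552.34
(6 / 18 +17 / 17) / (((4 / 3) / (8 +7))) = 15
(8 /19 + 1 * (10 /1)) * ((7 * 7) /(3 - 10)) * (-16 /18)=64.84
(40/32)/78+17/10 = 2677/1560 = 1.72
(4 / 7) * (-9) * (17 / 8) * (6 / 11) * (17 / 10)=-10.13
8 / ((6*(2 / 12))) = 8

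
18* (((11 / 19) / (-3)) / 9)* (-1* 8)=3.09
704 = 704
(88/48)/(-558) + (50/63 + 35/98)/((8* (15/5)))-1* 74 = -6932869/93744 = -73.96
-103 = -103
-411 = -411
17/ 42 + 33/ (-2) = -338/ 21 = -16.10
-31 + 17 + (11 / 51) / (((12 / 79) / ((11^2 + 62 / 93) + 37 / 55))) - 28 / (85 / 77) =616663 / 4590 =134.35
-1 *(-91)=91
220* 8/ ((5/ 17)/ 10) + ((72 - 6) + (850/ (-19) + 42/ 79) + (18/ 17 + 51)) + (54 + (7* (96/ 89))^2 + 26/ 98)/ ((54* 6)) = 192256247202689123/ 3208859612532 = 59914.20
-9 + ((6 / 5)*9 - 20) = -91 / 5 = -18.20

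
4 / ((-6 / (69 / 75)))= -46 / 75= -0.61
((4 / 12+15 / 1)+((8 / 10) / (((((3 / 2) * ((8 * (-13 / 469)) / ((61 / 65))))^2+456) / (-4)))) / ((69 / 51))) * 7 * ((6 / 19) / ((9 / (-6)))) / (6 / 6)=-767757622770656 / 33988345552465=-22.59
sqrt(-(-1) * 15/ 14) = sqrt(210)/ 14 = 1.04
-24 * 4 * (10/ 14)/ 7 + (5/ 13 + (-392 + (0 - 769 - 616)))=-1137944/ 637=-1786.41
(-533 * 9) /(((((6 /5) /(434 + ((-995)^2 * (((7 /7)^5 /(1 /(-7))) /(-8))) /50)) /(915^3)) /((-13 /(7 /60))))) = 48480546902873596875 /8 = 6060068362859199609.38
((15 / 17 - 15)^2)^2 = 3317760000 / 83521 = 39723.66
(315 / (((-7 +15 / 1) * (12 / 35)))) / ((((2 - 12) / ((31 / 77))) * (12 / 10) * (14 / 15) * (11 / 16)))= -11625 / 1936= -6.00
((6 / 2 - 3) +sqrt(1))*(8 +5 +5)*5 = 90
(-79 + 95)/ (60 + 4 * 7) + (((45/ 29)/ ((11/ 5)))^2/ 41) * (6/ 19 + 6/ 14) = 9627571/ 50445703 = 0.19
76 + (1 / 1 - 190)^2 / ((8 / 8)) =35797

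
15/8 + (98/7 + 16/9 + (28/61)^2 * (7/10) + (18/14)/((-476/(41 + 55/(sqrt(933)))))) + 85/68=21133730099/1115853480 - 165 * sqrt(933)/1036252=18.93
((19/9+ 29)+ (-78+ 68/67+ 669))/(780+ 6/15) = 1878725/2352906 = 0.80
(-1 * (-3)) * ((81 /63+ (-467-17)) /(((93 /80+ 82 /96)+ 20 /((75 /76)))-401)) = 19620 /5131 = 3.82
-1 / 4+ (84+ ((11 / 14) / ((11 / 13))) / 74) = 43389 / 518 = 83.76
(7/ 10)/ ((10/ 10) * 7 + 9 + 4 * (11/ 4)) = 7/ 270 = 0.03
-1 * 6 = -6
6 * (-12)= -72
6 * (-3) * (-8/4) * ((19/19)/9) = 4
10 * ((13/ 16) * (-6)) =-48.75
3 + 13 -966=-950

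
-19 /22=-0.86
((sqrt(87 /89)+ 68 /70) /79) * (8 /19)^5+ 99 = 32768 * sqrt(7743) /17409452069+ 677796073877 /6846413735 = 99.00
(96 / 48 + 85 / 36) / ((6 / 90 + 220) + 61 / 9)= 785 / 40832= 0.02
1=1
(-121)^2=14641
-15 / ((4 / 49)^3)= -1764735 / 64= -27573.98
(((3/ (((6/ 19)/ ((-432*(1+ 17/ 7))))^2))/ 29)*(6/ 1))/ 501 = 6467641344/ 237307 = 27254.32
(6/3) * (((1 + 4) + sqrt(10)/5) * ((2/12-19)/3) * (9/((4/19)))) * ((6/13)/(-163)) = 8.56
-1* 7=-7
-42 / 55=-0.76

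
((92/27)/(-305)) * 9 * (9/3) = -92/305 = -0.30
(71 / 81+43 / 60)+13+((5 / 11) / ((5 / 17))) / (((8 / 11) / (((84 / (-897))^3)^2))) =16892464526140191361 / 1157556357384085620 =14.59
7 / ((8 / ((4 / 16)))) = 7 / 32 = 0.22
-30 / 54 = -5 / 9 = -0.56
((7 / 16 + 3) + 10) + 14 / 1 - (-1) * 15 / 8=29.31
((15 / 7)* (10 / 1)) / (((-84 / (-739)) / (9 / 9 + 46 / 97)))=2641925 / 9506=277.92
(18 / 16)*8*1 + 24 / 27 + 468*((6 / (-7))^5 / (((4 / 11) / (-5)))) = 451842863 / 151263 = 2987.13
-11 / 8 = -1.38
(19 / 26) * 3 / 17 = 57 / 442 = 0.13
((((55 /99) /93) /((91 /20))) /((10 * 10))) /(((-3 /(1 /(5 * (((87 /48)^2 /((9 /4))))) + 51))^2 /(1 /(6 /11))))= 56513515619 /8080720789050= 0.01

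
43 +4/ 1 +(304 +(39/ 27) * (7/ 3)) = 9568/ 27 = 354.37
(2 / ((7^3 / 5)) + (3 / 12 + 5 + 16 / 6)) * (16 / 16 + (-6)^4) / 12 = 42418385 / 49392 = 858.81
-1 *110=-110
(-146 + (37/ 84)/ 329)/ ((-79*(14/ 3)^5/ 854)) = 19936040679/ 27957167168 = 0.71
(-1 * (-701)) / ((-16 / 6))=-2103 / 8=-262.88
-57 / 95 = -3 / 5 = -0.60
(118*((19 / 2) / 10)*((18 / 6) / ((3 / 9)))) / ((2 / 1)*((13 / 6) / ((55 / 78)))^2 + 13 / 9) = 54934605 / 1106846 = 49.63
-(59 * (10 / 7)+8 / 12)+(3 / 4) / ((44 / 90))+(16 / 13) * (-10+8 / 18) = -6859739 / 72072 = -95.18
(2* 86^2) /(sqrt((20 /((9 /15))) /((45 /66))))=11094* sqrt(110) /55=2115.54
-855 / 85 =-171 / 17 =-10.06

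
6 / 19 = 0.32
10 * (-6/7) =-60/7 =-8.57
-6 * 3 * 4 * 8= -576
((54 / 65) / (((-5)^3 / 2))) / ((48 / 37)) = -333 / 32500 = -0.01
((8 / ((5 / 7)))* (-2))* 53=-5936 / 5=-1187.20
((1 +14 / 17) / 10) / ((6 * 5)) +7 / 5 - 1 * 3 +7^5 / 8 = 2099.28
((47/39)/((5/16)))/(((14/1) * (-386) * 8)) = -47/526890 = -0.00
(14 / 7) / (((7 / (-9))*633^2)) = -0.00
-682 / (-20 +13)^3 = 1.99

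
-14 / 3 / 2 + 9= 6.67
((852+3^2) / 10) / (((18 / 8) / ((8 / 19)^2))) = 36736 / 5415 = 6.78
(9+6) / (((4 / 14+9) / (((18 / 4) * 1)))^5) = 2977309629 / 7425860000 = 0.40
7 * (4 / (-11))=-28 / 11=-2.55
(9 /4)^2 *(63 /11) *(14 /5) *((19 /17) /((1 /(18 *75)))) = 91624365 /748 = 122492.47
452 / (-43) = -452 / 43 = -10.51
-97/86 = -1.13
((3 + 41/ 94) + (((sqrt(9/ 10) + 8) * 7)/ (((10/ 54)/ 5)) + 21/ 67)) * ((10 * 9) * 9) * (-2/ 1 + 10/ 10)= -3866207355/ 3149 - 45927 * sqrt(10)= -1372991.10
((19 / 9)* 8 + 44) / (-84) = -137 / 189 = -0.72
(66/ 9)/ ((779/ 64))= 1408/ 2337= 0.60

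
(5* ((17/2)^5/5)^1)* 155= 220077835/32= 6877432.34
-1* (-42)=42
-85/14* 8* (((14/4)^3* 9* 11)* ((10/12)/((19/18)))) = -6185025/38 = -162763.82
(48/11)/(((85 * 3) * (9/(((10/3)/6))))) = 16/15147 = 0.00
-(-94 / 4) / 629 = 47 / 1258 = 0.04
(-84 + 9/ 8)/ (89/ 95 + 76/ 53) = -34.96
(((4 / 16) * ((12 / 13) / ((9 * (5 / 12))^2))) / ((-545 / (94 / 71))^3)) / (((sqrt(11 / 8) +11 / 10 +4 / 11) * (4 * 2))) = -11767714112 / 209768803849009591875 +402002656 * sqrt(22) / 41953760769801918375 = -0.00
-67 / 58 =-1.16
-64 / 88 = -8 / 11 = -0.73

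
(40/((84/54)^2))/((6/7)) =135/7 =19.29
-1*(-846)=846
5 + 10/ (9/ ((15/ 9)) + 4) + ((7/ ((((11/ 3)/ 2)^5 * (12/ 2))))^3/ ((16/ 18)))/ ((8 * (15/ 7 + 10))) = 101193871447691121027/ 16688106436815525745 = 6.06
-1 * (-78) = 78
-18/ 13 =-1.38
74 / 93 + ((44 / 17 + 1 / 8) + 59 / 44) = 674749 / 139128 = 4.85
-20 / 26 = -0.77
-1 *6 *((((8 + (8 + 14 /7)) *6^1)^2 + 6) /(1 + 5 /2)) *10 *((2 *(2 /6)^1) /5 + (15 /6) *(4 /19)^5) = -465922229280 /17332693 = -26881.12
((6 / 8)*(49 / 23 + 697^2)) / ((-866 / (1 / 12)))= -1396707 / 39836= -35.06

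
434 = 434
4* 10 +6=46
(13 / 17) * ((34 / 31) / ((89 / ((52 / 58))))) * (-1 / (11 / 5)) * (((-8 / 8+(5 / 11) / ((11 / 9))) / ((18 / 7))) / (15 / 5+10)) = 69160 / 958451769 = 0.00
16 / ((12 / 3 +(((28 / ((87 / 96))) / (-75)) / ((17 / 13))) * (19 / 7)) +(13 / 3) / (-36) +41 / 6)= 21297600 / 13121849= 1.62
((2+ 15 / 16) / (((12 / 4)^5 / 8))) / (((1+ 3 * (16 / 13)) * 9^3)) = 611 / 21611934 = 0.00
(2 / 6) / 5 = 1 / 15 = 0.07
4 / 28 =1 / 7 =0.14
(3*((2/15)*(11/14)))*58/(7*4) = 319/490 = 0.65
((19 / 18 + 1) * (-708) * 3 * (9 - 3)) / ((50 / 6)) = -78588 / 25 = -3143.52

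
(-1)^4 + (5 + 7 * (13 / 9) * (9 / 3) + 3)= 118 / 3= 39.33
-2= -2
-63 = -63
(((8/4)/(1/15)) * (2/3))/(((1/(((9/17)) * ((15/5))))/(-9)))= -4860/17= -285.88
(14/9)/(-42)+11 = 296/27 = 10.96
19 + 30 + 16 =65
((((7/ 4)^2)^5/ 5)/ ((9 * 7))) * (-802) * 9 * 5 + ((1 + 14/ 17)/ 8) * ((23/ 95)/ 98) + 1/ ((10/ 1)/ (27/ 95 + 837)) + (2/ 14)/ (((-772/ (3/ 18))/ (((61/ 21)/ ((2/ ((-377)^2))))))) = -11093669439297295477/ 360336575692800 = -30786.96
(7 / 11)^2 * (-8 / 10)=-196 / 605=-0.32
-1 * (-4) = 4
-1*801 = -801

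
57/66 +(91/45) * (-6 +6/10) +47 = 20319/550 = 36.94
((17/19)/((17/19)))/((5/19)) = 19/5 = 3.80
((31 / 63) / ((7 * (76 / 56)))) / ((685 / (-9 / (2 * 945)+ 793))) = 5162399 / 86094225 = 0.06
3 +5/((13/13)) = 8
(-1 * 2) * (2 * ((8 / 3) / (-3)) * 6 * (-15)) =-320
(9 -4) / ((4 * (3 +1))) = 5 / 16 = 0.31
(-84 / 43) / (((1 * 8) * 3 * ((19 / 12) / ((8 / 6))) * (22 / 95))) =-140 / 473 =-0.30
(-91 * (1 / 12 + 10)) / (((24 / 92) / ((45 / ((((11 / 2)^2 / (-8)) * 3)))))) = 41860 / 3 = 13953.33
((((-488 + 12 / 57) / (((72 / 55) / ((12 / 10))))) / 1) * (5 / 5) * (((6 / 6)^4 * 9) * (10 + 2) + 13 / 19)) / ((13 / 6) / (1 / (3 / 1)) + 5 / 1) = -105261310 / 24909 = -4225.83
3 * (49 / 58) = 147 / 58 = 2.53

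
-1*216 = -216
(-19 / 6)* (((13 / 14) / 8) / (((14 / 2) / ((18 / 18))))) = -247 / 4704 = -0.05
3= 3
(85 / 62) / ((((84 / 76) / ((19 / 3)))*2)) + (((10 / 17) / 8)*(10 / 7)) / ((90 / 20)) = 58305 / 14756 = 3.95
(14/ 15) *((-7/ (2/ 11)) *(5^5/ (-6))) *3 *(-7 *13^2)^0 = 336875/ 6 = 56145.83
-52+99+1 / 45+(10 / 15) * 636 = 21196 / 45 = 471.02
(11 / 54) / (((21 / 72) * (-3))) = -0.23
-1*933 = -933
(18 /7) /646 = 9 /2261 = 0.00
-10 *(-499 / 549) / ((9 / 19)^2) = 1801390 / 44469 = 40.51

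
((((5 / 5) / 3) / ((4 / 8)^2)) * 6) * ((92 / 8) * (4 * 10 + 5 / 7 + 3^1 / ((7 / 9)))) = 28704 / 7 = 4100.57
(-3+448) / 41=445 / 41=10.85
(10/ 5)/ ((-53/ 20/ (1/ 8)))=-5/ 53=-0.09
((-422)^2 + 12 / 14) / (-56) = -623297 / 196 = -3180.09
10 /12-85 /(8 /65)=-16555 /24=-689.79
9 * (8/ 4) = 18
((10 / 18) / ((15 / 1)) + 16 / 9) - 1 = 22 / 27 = 0.81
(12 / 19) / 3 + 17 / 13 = 375 / 247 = 1.52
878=878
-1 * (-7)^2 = -49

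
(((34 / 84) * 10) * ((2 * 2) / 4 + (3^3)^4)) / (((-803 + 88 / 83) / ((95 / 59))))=-356185714450 / 82469079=-4319.02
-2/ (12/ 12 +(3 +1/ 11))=-0.49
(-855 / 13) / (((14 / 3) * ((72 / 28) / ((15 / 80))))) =-1.03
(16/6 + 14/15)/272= 9/680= 0.01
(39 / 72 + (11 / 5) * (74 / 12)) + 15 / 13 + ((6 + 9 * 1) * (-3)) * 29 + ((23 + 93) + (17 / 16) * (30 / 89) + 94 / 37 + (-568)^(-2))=-242560591007609 / 207168162240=-1170.84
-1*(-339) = 339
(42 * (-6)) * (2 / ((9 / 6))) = -336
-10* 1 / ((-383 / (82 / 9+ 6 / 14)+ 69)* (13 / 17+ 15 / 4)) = -1202 / 15657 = -0.08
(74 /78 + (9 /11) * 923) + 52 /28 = 2276237 /3003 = 757.99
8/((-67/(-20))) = 160/67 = 2.39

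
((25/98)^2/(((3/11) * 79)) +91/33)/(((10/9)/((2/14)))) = 207356343/584211320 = 0.35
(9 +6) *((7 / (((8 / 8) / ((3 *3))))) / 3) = 315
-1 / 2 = -0.50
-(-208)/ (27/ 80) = 616.30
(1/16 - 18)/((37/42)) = -6027/296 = -20.36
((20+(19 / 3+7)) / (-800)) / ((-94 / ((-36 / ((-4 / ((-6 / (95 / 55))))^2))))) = -3267 / 271472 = -0.01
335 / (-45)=-67 / 9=-7.44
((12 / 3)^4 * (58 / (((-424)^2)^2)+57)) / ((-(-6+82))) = -921103190045 / 4797412448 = -192.00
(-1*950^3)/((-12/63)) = 4501218750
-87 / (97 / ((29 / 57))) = -841 / 1843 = -0.46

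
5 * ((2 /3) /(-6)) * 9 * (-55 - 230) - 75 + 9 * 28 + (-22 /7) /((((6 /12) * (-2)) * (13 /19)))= 146200 /91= 1606.59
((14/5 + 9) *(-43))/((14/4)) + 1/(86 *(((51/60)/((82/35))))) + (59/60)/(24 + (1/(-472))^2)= -8495081800298/58627848405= -144.90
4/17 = 0.24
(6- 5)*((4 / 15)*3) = 4 / 5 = 0.80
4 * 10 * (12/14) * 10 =2400/7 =342.86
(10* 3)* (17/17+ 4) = 150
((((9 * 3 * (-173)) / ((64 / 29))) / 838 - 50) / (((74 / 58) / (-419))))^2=6674025805373521 / 22429696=297553110.19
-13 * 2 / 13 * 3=-6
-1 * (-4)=4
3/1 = 3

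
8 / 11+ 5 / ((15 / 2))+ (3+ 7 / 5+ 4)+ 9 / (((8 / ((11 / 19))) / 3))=294637 / 25080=11.75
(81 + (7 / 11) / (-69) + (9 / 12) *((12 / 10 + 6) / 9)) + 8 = 339997 / 3795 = 89.59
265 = 265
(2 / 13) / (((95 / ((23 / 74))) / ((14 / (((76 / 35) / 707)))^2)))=138015806635 / 13196716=10458.34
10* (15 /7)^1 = 150 /7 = 21.43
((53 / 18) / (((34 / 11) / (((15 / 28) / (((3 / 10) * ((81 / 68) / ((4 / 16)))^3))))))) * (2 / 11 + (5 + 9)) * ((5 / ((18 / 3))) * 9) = 24890125 / 14880348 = 1.67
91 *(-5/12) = -455/12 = -37.92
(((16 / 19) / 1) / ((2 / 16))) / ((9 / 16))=11.98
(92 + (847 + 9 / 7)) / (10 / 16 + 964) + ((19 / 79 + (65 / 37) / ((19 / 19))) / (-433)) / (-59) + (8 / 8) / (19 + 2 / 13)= 1031592975884249 / 1004418286057011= 1.03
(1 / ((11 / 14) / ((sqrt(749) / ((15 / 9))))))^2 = 1321236 / 3025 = 436.77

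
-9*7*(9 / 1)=-567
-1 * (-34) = 34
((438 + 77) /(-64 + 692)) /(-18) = -515 /11304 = -0.05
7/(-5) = -7/5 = -1.40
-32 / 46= -16 / 23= -0.70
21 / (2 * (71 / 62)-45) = -0.49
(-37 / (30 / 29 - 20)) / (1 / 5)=1073 / 110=9.75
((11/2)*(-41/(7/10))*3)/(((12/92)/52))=-2696980/7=-385282.86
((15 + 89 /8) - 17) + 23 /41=3177 /328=9.69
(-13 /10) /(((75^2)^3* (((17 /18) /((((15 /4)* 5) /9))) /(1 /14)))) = -13 /11295703125000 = -0.00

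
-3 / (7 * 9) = -1 / 21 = -0.05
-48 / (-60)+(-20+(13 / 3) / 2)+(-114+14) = -3511 / 30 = -117.03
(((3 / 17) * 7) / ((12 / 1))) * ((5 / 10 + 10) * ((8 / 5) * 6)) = 882 / 85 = 10.38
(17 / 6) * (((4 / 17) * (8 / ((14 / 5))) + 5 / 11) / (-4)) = -1475 / 1848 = -0.80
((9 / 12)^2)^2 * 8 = 81 / 32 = 2.53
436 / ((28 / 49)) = 763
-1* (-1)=1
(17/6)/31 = 17/186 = 0.09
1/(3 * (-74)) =-1/222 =-0.00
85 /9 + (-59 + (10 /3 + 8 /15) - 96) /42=3683 /630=5.85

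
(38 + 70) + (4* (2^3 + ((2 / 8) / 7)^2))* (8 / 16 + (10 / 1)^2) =1303209 / 392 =3324.51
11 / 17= 0.65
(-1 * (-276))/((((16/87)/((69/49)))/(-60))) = -6213105/49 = -126798.06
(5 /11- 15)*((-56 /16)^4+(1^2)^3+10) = -2342.73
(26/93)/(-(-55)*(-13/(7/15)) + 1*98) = -182/933627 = -0.00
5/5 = 1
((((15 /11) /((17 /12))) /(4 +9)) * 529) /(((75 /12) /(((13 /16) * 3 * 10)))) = 28566 /187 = 152.76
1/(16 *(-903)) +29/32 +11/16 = 46051/28896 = 1.59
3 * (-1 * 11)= -33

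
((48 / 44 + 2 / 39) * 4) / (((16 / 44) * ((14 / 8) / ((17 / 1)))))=4760 / 39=122.05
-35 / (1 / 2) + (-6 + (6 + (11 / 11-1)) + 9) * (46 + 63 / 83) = 29119 / 83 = 350.83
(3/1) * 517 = 1551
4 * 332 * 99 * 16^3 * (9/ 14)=2423291904/ 7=346184557.71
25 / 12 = 2.08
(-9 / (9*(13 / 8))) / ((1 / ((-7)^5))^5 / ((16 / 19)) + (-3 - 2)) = 171656783316987507303296 / 1394711364450523496839527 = 0.12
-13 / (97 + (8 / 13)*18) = -169 / 1405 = -0.12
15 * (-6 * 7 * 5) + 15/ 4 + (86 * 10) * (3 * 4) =28695/ 4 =7173.75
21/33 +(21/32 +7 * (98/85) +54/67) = 20385529/2004640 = 10.17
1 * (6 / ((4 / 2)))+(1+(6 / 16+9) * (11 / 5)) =197 / 8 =24.62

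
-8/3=-2.67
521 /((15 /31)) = 16151 /15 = 1076.73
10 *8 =80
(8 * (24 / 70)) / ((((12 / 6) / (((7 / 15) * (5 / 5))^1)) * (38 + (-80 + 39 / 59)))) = -944 / 60975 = -0.02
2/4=1/2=0.50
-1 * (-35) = 35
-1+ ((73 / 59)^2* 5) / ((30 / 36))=28493 / 3481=8.19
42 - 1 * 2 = 40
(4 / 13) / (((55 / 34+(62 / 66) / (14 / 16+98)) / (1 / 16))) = 443751 / 37546522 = 0.01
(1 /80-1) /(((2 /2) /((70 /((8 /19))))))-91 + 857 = 38517 /64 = 601.83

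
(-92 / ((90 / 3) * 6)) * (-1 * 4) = 92 / 45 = 2.04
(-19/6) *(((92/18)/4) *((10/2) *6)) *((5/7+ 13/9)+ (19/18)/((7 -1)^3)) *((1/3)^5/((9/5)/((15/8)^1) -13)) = 3216593125/35831877984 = 0.09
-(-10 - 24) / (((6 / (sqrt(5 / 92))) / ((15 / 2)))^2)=2125 / 736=2.89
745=745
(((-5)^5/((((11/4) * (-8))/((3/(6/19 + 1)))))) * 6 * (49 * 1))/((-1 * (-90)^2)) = -4655/396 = -11.76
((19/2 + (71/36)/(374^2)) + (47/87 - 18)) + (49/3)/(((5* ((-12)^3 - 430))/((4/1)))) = -6275742998999/787834784880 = -7.97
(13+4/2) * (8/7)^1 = 120/7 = 17.14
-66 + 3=-63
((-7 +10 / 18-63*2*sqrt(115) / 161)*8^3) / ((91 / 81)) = -746496*sqrt(115) / 2093-267264 / 91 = -6761.75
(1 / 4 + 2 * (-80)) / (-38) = 639 / 152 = 4.20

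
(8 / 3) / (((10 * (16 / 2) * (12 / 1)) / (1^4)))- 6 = -6.00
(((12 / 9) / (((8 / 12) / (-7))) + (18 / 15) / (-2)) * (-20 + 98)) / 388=-2847 / 970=-2.94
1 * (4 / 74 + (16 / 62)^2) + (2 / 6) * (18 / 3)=75404 / 35557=2.12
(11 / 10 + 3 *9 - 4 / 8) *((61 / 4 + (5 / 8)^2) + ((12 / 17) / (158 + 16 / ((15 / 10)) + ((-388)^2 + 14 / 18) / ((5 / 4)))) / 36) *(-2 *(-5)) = 3186237060093 / 738099472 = 4316.81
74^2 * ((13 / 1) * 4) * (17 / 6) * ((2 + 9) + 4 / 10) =45987448 / 5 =9197489.60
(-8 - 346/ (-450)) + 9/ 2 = -1229/ 450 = -2.73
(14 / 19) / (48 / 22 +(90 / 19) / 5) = 77 / 327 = 0.24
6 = 6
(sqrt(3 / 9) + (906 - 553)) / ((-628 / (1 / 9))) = -353 / 5652 - sqrt(3) / 16956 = -0.06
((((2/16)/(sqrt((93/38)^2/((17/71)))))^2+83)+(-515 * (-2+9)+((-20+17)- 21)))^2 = 1213852079032165320049/96535812669696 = 12574111.57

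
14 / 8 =7 / 4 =1.75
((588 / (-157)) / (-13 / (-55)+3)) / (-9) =5390 / 41919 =0.13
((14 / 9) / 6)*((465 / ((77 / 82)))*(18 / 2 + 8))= 216070 / 99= 2182.53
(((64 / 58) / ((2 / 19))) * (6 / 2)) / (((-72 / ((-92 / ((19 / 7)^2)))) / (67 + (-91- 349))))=-3362968 / 1653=-2034.46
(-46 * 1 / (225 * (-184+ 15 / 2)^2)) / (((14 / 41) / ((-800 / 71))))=120704 / 557376057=0.00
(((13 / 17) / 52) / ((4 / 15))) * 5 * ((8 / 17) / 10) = 15 / 1156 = 0.01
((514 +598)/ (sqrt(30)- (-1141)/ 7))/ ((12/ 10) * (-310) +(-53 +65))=-22657/ 1194255 +139 * sqrt(30)/ 1194255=-0.02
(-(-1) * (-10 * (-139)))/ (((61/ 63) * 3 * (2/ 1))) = 14595/ 61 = 239.26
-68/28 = -17/7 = -2.43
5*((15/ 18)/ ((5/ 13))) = 65/ 6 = 10.83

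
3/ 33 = 1/ 11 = 0.09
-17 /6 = -2.83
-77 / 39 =-1.97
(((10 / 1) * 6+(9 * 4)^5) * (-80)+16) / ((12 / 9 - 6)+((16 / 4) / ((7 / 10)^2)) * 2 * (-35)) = 8396699.96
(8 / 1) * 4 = 32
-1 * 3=-3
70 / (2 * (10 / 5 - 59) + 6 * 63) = 35 / 132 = 0.27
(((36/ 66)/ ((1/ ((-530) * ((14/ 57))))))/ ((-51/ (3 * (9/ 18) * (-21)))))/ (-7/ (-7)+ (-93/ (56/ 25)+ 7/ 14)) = 2908640/ 2654091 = 1.10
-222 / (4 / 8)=-444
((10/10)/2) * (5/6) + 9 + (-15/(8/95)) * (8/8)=-4049/24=-168.71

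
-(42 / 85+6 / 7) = -804 / 595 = -1.35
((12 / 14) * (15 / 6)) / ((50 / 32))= 48 / 35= 1.37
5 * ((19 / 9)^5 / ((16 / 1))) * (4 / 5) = 10.48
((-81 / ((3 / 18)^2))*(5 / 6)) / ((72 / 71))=-2396.25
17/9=1.89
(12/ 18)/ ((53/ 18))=12/ 53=0.23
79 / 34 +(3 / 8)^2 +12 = 15737 / 1088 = 14.46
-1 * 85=-85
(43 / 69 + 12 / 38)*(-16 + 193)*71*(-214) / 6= -551762513 / 1311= -420871.48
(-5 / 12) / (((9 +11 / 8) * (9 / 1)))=-10 / 2241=-0.00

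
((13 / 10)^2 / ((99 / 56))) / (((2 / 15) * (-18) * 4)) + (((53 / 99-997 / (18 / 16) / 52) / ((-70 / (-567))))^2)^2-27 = 288702599148252936509 / 903229058160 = 319633869.77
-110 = -110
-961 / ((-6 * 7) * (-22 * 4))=-0.26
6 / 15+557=2787 / 5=557.40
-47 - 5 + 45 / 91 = -4687 / 91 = -51.51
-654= -654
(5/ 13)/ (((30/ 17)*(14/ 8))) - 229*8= -500102/ 273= -1831.88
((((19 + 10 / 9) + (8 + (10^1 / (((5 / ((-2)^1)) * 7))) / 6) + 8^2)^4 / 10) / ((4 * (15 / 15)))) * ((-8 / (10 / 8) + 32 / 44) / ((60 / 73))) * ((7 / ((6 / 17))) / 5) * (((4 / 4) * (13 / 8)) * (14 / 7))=-21531733825143543859 / 135025380000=-159464345.33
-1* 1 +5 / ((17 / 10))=33 / 17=1.94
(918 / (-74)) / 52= -459 / 1924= -0.24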